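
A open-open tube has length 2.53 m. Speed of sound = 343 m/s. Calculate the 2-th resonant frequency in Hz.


Given values:
  Tube type: open-open, L = 2.53 m, c = 343 m/s, n = 2
Formula: f_n = n * c / (2 * L)
Compute 2 * L = 2 * 2.53 = 5.06
f = 2 * 343 / 5.06
f = 135.57

135.57 Hz


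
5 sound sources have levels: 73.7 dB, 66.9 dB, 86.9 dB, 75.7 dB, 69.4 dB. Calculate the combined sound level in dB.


Formula: L_total = 10 * log10( sum(10^(Li/10)) )
  Source 1: 10^(73.7/10) = 23442288.1532
  Source 2: 10^(66.9/10) = 4897788.1937
  Source 3: 10^(86.9/10) = 489778819.3684
  Source 4: 10^(75.7/10) = 37153522.9097
  Source 5: 10^(69.4/10) = 8709635.8996
Sum of linear values = 563982054.5246
L_total = 10 * log10(563982054.5246) = 87.51

87.51 dB


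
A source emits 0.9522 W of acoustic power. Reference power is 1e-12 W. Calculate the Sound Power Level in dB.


Given values:
  W = 0.9522 W
  W_ref = 1e-12 W
Formula: SWL = 10 * log10(W / W_ref)
Compute ratio: W / W_ref = 952200000000
Compute log10: log10(952200000000) = 11.978728
Multiply: SWL = 10 * 11.978728 = 119.79

119.79 dB


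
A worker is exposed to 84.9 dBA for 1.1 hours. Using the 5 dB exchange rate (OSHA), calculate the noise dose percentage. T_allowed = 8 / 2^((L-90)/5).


Given values:
  L = 84.9 dBA, T = 1.1 hours
Formula: T_allowed = 8 / 2^((L - 90) / 5)
Compute exponent: (84.9 - 90) / 5 = -1.02
Compute 2^(-1.02) = 0.493116
T_allowed = 8 / 0.493116 = 16.223363 hours
Dose = (T / T_allowed) * 100
Dose = (1.1 / 16.223363) * 100 = 6.78

6.78 %


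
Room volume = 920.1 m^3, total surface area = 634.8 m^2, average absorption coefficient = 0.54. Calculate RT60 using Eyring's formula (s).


Given values:
  V = 920.1 m^3, S = 634.8 m^2, alpha = 0.54
Formula: RT60 = 0.161 * V / (-S * ln(1 - alpha))
Compute ln(1 - 0.54) = ln(0.46) = -0.776529
Denominator: -634.8 * -0.776529 = 492.9406
Numerator: 0.161 * 920.1 = 148.1361
RT60 = 148.1361 / 492.9406 = 0.301

0.301 s


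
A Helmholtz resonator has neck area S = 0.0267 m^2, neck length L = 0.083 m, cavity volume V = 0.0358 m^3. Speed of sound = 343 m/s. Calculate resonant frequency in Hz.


Given values:
  S = 0.0267 m^2, L = 0.083 m, V = 0.0358 m^3, c = 343 m/s
Formula: f = (c / (2*pi)) * sqrt(S / (V * L))
Compute V * L = 0.0358 * 0.083 = 0.0029714
Compute S / (V * L) = 0.0267 / 0.0029714 = 8.9857
Compute sqrt(8.9857) = 2.997616
Compute c / (2*pi) = 343 / 6.283185 = 54.590148
f = 54.590148 * 2.997616 = 163.64

163.64 Hz


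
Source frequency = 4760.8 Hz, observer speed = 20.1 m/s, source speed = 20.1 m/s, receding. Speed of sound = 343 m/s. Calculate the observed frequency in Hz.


Given values:
  f_s = 4760.8 Hz, v_o = 20.1 m/s, v_s = 20.1 m/s
  Direction: receding
Formula: f_o = f_s * (c - v_o) / (c + v_s)
Numerator: c - v_o = 343 - 20.1 = 322.9
Denominator: c + v_s = 343 + 20.1 = 363.1
f_o = 4760.8 * 322.9 / 363.1 = 4233.72

4233.72 Hz


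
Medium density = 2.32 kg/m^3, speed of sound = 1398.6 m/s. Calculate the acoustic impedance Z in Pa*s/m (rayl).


Given values:
  rho = 2.32 kg/m^3
  c = 1398.6 m/s
Formula: Z = rho * c
Z = 2.32 * 1398.6
Z = 3244.75

3244.75 rayl


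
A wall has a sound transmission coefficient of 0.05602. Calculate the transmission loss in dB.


Given values:
  tau = 0.05602
Formula: TL = 10 * log10(1 / tau)
Compute 1 / tau = 1 / 0.05602 = 17.8508
Compute log10(17.8508) = 1.251658
TL = 10 * 1.251658 = 12.52

12.52 dB


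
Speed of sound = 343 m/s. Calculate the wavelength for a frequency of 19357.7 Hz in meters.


Given values:
  c = 343 m/s, f = 19357.7 Hz
Formula: lambda = c / f
lambda = 343 / 19357.7
lambda = 0.0177

0.0177 m


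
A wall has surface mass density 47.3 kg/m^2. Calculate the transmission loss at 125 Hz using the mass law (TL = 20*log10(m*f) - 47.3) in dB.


Given values:
  m = 47.3 kg/m^2, f = 125 Hz
Formula: TL = 20 * log10(m * f) - 47.3
Compute m * f = 47.3 * 125 = 5912.5
Compute log10(5912.5) = 3.771771
Compute 20 * 3.771771 = 75.4354
TL = 75.4354 - 47.3 = 28.14

28.14 dB


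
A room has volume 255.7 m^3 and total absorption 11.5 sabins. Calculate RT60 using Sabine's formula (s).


Given values:
  V = 255.7 m^3
  A = 11.5 sabins
Formula: RT60 = 0.161 * V / A
Numerator: 0.161 * 255.7 = 41.1677
RT60 = 41.1677 / 11.5 = 3.58

3.58 s


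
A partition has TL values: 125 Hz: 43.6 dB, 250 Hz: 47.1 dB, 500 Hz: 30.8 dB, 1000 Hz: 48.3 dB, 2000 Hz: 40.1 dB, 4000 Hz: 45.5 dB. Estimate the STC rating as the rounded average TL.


Given TL values at each frequency:
  125 Hz: 43.6 dB
  250 Hz: 47.1 dB
  500 Hz: 30.8 dB
  1000 Hz: 48.3 dB
  2000 Hz: 40.1 dB
  4000 Hz: 45.5 dB
Formula: STC ~ round(average of TL values)
Sum = 43.6 + 47.1 + 30.8 + 48.3 + 40.1 + 45.5 = 255.4
Average = 255.4 / 6 = 42.57
Rounded: 43

43


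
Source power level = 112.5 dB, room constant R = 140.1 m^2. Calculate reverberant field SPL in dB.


Given values:
  Lw = 112.5 dB, R = 140.1 m^2
Formula: SPL = Lw + 10 * log10(4 / R)
Compute 4 / R = 4 / 140.1 = 0.028551
Compute 10 * log10(0.028551) = -15.4438
SPL = 112.5 + (-15.4438) = 97.06

97.06 dB


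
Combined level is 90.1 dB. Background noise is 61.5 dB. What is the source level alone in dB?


Given values:
  L_total = 90.1 dB, L_bg = 61.5 dB
Formula: L_source = 10 * log10(10^(L_total/10) - 10^(L_bg/10))
Convert to linear:
  10^(90.1/10) = 1023292992.2808
  10^(61.5/10) = 1412537.5446
Difference: 1023292992.2808 - 1412537.5446 = 1021880454.7362
L_source = 10 * log10(1021880454.7362) = 90.09

90.09 dB


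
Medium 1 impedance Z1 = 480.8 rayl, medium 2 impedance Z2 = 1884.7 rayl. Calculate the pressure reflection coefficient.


Given values:
  Z1 = 480.8 rayl, Z2 = 1884.7 rayl
Formula: R = (Z2 - Z1) / (Z2 + Z1)
Numerator: Z2 - Z1 = 1884.7 - 480.8 = 1403.9
Denominator: Z2 + Z1 = 1884.7 + 480.8 = 2365.5
R = 1403.9 / 2365.5 = 0.5935

0.5935


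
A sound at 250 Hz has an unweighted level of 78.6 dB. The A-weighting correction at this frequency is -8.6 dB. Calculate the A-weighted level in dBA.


Given values:
  SPL = 78.6 dB
  A-weighting at 250 Hz = -8.6 dB
Formula: L_A = SPL + A_weight
L_A = 78.6 + (-8.6)
L_A = 70.0

70.0 dBA


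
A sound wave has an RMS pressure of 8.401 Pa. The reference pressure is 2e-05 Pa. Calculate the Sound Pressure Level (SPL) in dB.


Given values:
  p = 8.401 Pa
  p_ref = 2e-05 Pa
Formula: SPL = 20 * log10(p / p_ref)
Compute ratio: p / p_ref = 8.401 / 2e-05 = 420050
Compute log10: log10(420050) = 5.623301
Multiply: SPL = 20 * 5.623301 = 112.47

112.47 dB


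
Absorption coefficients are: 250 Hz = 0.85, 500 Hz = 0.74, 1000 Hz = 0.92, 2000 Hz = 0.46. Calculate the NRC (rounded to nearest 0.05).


Given values:
  a_250 = 0.85, a_500 = 0.74
  a_1000 = 0.92, a_2000 = 0.46
Formula: NRC = (a250 + a500 + a1000 + a2000) / 4
Sum = 0.85 + 0.74 + 0.92 + 0.46 = 2.97
NRC = 2.97 / 4 = 0.7425
Rounded to nearest 0.05: 0.75

0.75


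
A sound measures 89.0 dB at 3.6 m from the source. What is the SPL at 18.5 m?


Given values:
  SPL1 = 89.0 dB, r1 = 3.6 m, r2 = 18.5 m
Formula: SPL2 = SPL1 - 20 * log10(r2 / r1)
Compute ratio: r2 / r1 = 18.5 / 3.6 = 5.1389
Compute log10: log10(5.1389) = 0.71087
Compute drop: 20 * 0.71087 = 14.2174
SPL2 = 89.0 - 14.2174 = 74.78

74.78 dB


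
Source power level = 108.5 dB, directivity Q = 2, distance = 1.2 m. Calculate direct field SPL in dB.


Given values:
  Lw = 108.5 dB, Q = 2, r = 1.2 m
Formula: SPL = Lw + 10 * log10(Q / (4 * pi * r^2))
Compute 4 * pi * r^2 = 4 * pi * 1.2^2 = 18.0956
Compute Q / denom = 2 / 18.0956 = 0.11052411
Compute 10 * log10(0.11052411) = -9.5654
SPL = 108.5 + (-9.5654) = 98.93

98.93 dB


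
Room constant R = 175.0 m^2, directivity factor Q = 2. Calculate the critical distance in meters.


Given values:
  R = 175.0 m^2, Q = 2
Formula: d_c = 0.141 * sqrt(Q * R)
Compute Q * R = 2 * 175.0 = 350.0
Compute sqrt(350.0) = 18.7083
d_c = 0.141 * 18.7083 = 2.638

2.638 m


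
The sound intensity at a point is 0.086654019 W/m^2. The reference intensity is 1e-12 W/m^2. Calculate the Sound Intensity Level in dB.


Given values:
  I = 0.086654019 W/m^2
  I_ref = 1e-12 W/m^2
Formula: SIL = 10 * log10(I / I_ref)
Compute ratio: I / I_ref = 86654019000
Compute log10: log10(86654019000) = 10.937789
Multiply: SIL = 10 * 10.937789 = 109.38

109.38 dB


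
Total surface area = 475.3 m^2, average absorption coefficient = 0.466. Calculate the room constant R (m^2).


Given values:
  S = 475.3 m^2, alpha = 0.466
Formula: R = S * alpha / (1 - alpha)
Numerator: 475.3 * 0.466 = 221.4898
Denominator: 1 - 0.466 = 0.534
R = 221.4898 / 0.534 = 414.77

414.77 m^2


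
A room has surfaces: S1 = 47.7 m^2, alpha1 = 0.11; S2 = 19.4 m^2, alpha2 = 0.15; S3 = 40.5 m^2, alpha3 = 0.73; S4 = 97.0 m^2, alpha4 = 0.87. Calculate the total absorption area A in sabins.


Given surfaces:
  Surface 1: 47.7 * 0.11 = 5.247
  Surface 2: 19.4 * 0.15 = 2.91
  Surface 3: 40.5 * 0.73 = 29.565
  Surface 4: 97.0 * 0.87 = 84.39
Formula: A = sum(Si * alpha_i)
A = 5.247 + 2.91 + 29.565 + 84.39
A = 122.11

122.11 sabins


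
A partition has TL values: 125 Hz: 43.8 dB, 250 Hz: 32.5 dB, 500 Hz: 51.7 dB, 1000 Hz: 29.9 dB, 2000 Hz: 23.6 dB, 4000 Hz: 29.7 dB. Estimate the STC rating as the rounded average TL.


Given TL values at each frequency:
  125 Hz: 43.8 dB
  250 Hz: 32.5 dB
  500 Hz: 51.7 dB
  1000 Hz: 29.9 dB
  2000 Hz: 23.6 dB
  4000 Hz: 29.7 dB
Formula: STC ~ round(average of TL values)
Sum = 43.8 + 32.5 + 51.7 + 29.9 + 23.6 + 29.7 = 211.2
Average = 211.2 / 6 = 35.2
Rounded: 35

35


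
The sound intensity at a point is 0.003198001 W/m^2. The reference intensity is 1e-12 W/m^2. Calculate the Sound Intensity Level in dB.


Given values:
  I = 0.003198001 W/m^2
  I_ref = 1e-12 W/m^2
Formula: SIL = 10 * log10(I / I_ref)
Compute ratio: I / I_ref = 3198001000
Compute log10: log10(3198001000) = 9.504879
Multiply: SIL = 10 * 9.504879 = 95.05

95.05 dB


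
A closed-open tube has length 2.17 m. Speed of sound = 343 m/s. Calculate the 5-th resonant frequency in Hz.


Given values:
  Tube type: closed-open, L = 2.17 m, c = 343 m/s, n = 5
Formula: f_n = (2n - 1) * c / (4 * L)
Compute 2n - 1 = 2*5 - 1 = 9
Compute 4 * L = 4 * 2.17 = 8.68
f = 9 * 343 / 8.68
f = 355.65

355.65 Hz


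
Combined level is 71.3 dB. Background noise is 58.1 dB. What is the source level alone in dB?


Given values:
  L_total = 71.3 dB, L_bg = 58.1 dB
Formula: L_source = 10 * log10(10^(L_total/10) - 10^(L_bg/10))
Convert to linear:
  10^(71.3/10) = 13489628.8259
  10^(58.1/10) = 645654.229
Difference: 13489628.8259 - 645654.229 = 12843974.5969
L_source = 10 * log10(12843974.5969) = 71.09

71.09 dB


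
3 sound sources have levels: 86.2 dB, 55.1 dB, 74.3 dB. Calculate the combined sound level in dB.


Formula: L_total = 10 * log10( sum(10^(Li/10)) )
  Source 1: 10^(86.2/10) = 416869383.4703
  Source 2: 10^(55.1/10) = 323593.6569
  Source 3: 10^(74.3/10) = 26915348.0393
Sum of linear values = 444108325.1665
L_total = 10 * log10(444108325.1665) = 86.47

86.47 dB


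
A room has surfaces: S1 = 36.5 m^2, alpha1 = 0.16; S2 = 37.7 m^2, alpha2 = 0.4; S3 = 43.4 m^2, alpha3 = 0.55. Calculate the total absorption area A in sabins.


Given surfaces:
  Surface 1: 36.5 * 0.16 = 5.84
  Surface 2: 37.7 * 0.4 = 15.08
  Surface 3: 43.4 * 0.55 = 23.87
Formula: A = sum(Si * alpha_i)
A = 5.84 + 15.08 + 23.87
A = 44.79

44.79 sabins


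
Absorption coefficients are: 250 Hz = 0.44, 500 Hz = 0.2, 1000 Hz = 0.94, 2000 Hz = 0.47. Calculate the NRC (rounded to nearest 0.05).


Given values:
  a_250 = 0.44, a_500 = 0.2
  a_1000 = 0.94, a_2000 = 0.47
Formula: NRC = (a250 + a500 + a1000 + a2000) / 4
Sum = 0.44 + 0.2 + 0.94 + 0.47 = 2.05
NRC = 2.05 / 4 = 0.5125
Rounded to nearest 0.05: 0.5

0.5


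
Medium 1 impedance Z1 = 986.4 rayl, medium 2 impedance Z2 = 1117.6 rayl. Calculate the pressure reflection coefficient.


Given values:
  Z1 = 986.4 rayl, Z2 = 1117.6 rayl
Formula: R = (Z2 - Z1) / (Z2 + Z1)
Numerator: Z2 - Z1 = 1117.6 - 986.4 = 131.2
Denominator: Z2 + Z1 = 1117.6 + 986.4 = 2104.0
R = 131.2 / 2104.0 = 0.0624

0.0624


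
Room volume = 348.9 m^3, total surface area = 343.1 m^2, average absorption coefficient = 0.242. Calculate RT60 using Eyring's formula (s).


Given values:
  V = 348.9 m^3, S = 343.1 m^2, alpha = 0.242
Formula: RT60 = 0.161 * V / (-S * ln(1 - alpha))
Compute ln(1 - 0.242) = ln(0.758) = -0.277072
Denominator: -343.1 * -0.277072 = 95.0634
Numerator: 0.161 * 348.9 = 56.1729
RT60 = 56.1729 / 95.0634 = 0.591

0.591 s


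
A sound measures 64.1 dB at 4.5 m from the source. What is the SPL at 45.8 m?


Given values:
  SPL1 = 64.1 dB, r1 = 4.5 m, r2 = 45.8 m
Formula: SPL2 = SPL1 - 20 * log10(r2 / r1)
Compute ratio: r2 / r1 = 45.8 / 4.5 = 10.1778
Compute log10: log10(10.1778) = 1.007654
Compute drop: 20 * 1.007654 = 20.1531
SPL2 = 64.1 - 20.1531 = 43.95

43.95 dB


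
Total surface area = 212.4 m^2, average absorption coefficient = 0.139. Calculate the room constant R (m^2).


Given values:
  S = 212.4 m^2, alpha = 0.139
Formula: R = S * alpha / (1 - alpha)
Numerator: 212.4 * 0.139 = 29.5236
Denominator: 1 - 0.139 = 0.861
R = 29.5236 / 0.861 = 34.29

34.29 m^2


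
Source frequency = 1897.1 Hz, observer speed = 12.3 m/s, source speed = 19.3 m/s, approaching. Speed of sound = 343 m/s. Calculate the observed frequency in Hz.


Given values:
  f_s = 1897.1 Hz, v_o = 12.3 m/s, v_s = 19.3 m/s
  Direction: approaching
Formula: f_o = f_s * (c + v_o) / (c - v_s)
Numerator: c + v_o = 343 + 12.3 = 355.3
Denominator: c - v_s = 343 - 19.3 = 323.7
f_o = 1897.1 * 355.3 / 323.7 = 2082.3

2082.3 Hz


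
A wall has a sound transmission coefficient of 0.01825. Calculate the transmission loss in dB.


Given values:
  tau = 0.01825
Formula: TL = 10 * log10(1 / tau)
Compute 1 / tau = 1 / 0.01825 = 54.7945
Compute log10(54.7945) = 1.738737
TL = 10 * 1.738737 = 17.39

17.39 dB


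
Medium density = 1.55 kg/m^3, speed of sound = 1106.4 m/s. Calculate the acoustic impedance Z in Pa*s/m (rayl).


Given values:
  rho = 1.55 kg/m^3
  c = 1106.4 m/s
Formula: Z = rho * c
Z = 1.55 * 1106.4
Z = 1714.92

1714.92 rayl


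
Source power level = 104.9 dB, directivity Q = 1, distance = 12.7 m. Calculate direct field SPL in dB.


Given values:
  Lw = 104.9 dB, Q = 1, r = 12.7 m
Formula: SPL = Lw + 10 * log10(Q / (4 * pi * r^2))
Compute 4 * pi * r^2 = 4 * pi * 12.7^2 = 2026.8299
Compute Q / denom = 1 / 2026.8299 = 0.00049338
Compute 10 * log10(0.00049338) = -33.0682
SPL = 104.9 + (-33.0682) = 71.83

71.83 dB


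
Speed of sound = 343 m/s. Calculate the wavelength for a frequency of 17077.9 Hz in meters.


Given values:
  c = 343 m/s, f = 17077.9 Hz
Formula: lambda = c / f
lambda = 343 / 17077.9
lambda = 0.0201

0.0201 m


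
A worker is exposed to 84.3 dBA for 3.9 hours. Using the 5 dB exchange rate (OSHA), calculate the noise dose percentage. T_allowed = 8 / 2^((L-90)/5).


Given values:
  L = 84.3 dBA, T = 3.9 hours
Formula: T_allowed = 8 / 2^((L - 90) / 5)
Compute exponent: (84.3 - 90) / 5 = -1.14
Compute 2^(-1.14) = 0.45376
T_allowed = 8 / 0.45376 = 17.630465 hours
Dose = (T / T_allowed) * 100
Dose = (3.9 / 17.630465) * 100 = 22.12

22.12 %


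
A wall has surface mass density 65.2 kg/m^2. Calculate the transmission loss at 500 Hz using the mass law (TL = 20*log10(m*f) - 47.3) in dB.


Given values:
  m = 65.2 kg/m^2, f = 500 Hz
Formula: TL = 20 * log10(m * f) - 47.3
Compute m * f = 65.2 * 500 = 32600.0
Compute log10(32600.0) = 4.513218
Compute 20 * 4.513218 = 90.2644
TL = 90.2644 - 47.3 = 42.96

42.96 dB


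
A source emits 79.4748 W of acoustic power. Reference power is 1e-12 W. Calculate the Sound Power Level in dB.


Given values:
  W = 79.4748 W
  W_ref = 1e-12 W
Formula: SWL = 10 * log10(W / W_ref)
Compute ratio: W / W_ref = 79474800000000
Compute log10: log10(79474800000000) = 13.900229
Multiply: SWL = 10 * 13.900229 = 139.0

139.0 dB


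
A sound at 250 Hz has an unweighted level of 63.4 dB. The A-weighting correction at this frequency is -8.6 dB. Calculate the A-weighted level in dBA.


Given values:
  SPL = 63.4 dB
  A-weighting at 250 Hz = -8.6 dB
Formula: L_A = SPL + A_weight
L_A = 63.4 + (-8.6)
L_A = 54.8

54.8 dBA


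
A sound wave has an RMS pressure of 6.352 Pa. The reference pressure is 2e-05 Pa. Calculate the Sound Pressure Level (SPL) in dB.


Given values:
  p = 6.352 Pa
  p_ref = 2e-05 Pa
Formula: SPL = 20 * log10(p / p_ref)
Compute ratio: p / p_ref = 6.352 / 2e-05 = 317600
Compute log10: log10(317600) = 5.50188
Multiply: SPL = 20 * 5.50188 = 110.04

110.04 dB


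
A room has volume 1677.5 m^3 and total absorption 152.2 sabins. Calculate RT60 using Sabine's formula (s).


Given values:
  V = 1677.5 m^3
  A = 152.2 sabins
Formula: RT60 = 0.161 * V / A
Numerator: 0.161 * 1677.5 = 270.0775
RT60 = 270.0775 / 152.2 = 1.774

1.774 s


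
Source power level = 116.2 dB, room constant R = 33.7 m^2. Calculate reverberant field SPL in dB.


Given values:
  Lw = 116.2 dB, R = 33.7 m^2
Formula: SPL = Lw + 10 * log10(4 / R)
Compute 4 / R = 4 / 33.7 = 0.118694
Compute 10 * log10(0.118694) = -9.2557
SPL = 116.2 + (-9.2557) = 106.94

106.94 dB


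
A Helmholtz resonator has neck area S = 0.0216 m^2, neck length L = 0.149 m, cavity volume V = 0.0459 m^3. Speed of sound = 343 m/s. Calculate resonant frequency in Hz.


Given values:
  S = 0.0216 m^2, L = 0.149 m, V = 0.0459 m^3, c = 343 m/s
Formula: f = (c / (2*pi)) * sqrt(S / (V * L))
Compute V * L = 0.0459 * 0.149 = 0.0068391
Compute S / (V * L) = 0.0216 / 0.0068391 = 3.1583
Compute sqrt(3.1583) = 1.777161
Compute c / (2*pi) = 343 / 6.283185 = 54.590148
f = 54.590148 * 1.777161 = 97.02

97.02 Hz


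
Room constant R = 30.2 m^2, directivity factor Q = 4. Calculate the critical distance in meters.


Given values:
  R = 30.2 m^2, Q = 4
Formula: d_c = 0.141 * sqrt(Q * R)
Compute Q * R = 4 * 30.2 = 120.8
Compute sqrt(120.8) = 10.9909
d_c = 0.141 * 10.9909 = 1.55

1.55 m


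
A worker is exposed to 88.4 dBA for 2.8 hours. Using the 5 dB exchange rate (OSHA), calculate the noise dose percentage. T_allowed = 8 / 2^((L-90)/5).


Given values:
  L = 88.4 dBA, T = 2.8 hours
Formula: T_allowed = 8 / 2^((L - 90) / 5)
Compute exponent: (88.4 - 90) / 5 = -0.32
Compute 2^(-0.32) = 0.80107
T_allowed = 8 / 0.80107 = 9.986643 hours
Dose = (T / T_allowed) * 100
Dose = (2.8 / 9.986643) * 100 = 28.04

28.04 %


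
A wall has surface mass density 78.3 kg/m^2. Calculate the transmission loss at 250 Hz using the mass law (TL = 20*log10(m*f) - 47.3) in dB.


Given values:
  m = 78.3 kg/m^2, f = 250 Hz
Formula: TL = 20 * log10(m * f) - 47.3
Compute m * f = 78.3 * 250 = 19575.0
Compute log10(19575.0) = 4.291702
Compute 20 * 4.291702 = 85.834
TL = 85.834 - 47.3 = 38.53

38.53 dB


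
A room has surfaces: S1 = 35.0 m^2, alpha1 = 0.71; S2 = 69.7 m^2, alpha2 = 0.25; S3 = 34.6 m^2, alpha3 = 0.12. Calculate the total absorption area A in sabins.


Given surfaces:
  Surface 1: 35.0 * 0.71 = 24.85
  Surface 2: 69.7 * 0.25 = 17.425
  Surface 3: 34.6 * 0.12 = 4.152
Formula: A = sum(Si * alpha_i)
A = 24.85 + 17.425 + 4.152
A = 46.43

46.43 sabins


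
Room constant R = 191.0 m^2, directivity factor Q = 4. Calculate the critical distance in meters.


Given values:
  R = 191.0 m^2, Q = 4
Formula: d_c = 0.141 * sqrt(Q * R)
Compute Q * R = 4 * 191.0 = 764.0
Compute sqrt(764.0) = 27.6405
d_c = 0.141 * 27.6405 = 3.897

3.897 m


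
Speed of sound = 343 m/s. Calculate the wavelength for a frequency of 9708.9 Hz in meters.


Given values:
  c = 343 m/s, f = 9708.9 Hz
Formula: lambda = c / f
lambda = 343 / 9708.9
lambda = 0.0353

0.0353 m


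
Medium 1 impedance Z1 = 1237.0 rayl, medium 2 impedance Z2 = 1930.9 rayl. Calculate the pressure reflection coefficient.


Given values:
  Z1 = 1237.0 rayl, Z2 = 1930.9 rayl
Formula: R = (Z2 - Z1) / (Z2 + Z1)
Numerator: Z2 - Z1 = 1930.9 - 1237.0 = 693.9
Denominator: Z2 + Z1 = 1930.9 + 1237.0 = 3167.9
R = 693.9 / 3167.9 = 0.219

0.219


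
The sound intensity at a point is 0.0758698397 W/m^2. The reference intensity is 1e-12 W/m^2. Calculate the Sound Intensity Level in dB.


Given values:
  I = 0.0758698397 W/m^2
  I_ref = 1e-12 W/m^2
Formula: SIL = 10 * log10(I / I_ref)
Compute ratio: I / I_ref = 75869839700
Compute log10: log10(75869839700) = 10.880069
Multiply: SIL = 10 * 10.880069 = 108.8

108.8 dB


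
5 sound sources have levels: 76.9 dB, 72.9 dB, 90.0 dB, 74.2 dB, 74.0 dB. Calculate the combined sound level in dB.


Formula: L_total = 10 * log10( sum(10^(Li/10)) )
  Source 1: 10^(76.9/10) = 48977881.9368
  Source 2: 10^(72.9/10) = 19498445.9976
  Source 3: 10^(90.0/10) = 1000000000.0
  Source 4: 10^(74.2/10) = 26302679.919
  Source 5: 10^(74.0/10) = 25118864.3151
Sum of linear values = 1119897872.1685
L_total = 10 * log10(1119897872.1685) = 90.49

90.49 dB


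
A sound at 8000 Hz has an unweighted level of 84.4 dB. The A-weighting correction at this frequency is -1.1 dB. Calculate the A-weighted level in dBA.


Given values:
  SPL = 84.4 dB
  A-weighting at 8000 Hz = -1.1 dB
Formula: L_A = SPL + A_weight
L_A = 84.4 + (-1.1)
L_A = 83.3

83.3 dBA


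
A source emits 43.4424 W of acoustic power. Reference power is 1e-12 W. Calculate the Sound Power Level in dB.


Given values:
  W = 43.4424 W
  W_ref = 1e-12 W
Formula: SWL = 10 * log10(W / W_ref)
Compute ratio: W / W_ref = 43442400000000
Compute log10: log10(43442400000000) = 13.637914
Multiply: SWL = 10 * 13.637914 = 136.38

136.38 dB


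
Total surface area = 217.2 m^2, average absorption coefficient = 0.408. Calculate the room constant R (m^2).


Given values:
  S = 217.2 m^2, alpha = 0.408
Formula: R = S * alpha / (1 - alpha)
Numerator: 217.2 * 0.408 = 88.6176
Denominator: 1 - 0.408 = 0.592
R = 88.6176 / 0.592 = 149.69

149.69 m^2


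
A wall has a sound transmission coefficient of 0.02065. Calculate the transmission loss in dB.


Given values:
  tau = 0.02065
Formula: TL = 10 * log10(1 / tau)
Compute 1 / tau = 1 / 0.02065 = 48.4262
Compute log10(48.4262) = 1.68508
TL = 10 * 1.68508 = 16.85

16.85 dB


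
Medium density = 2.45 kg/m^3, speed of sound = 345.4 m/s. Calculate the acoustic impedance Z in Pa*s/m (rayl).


Given values:
  rho = 2.45 kg/m^3
  c = 345.4 m/s
Formula: Z = rho * c
Z = 2.45 * 345.4
Z = 846.23

846.23 rayl


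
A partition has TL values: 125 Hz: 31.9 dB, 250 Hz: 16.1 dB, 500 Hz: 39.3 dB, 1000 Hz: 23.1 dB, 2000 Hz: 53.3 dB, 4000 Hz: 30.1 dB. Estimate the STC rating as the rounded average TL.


Given TL values at each frequency:
  125 Hz: 31.9 dB
  250 Hz: 16.1 dB
  500 Hz: 39.3 dB
  1000 Hz: 23.1 dB
  2000 Hz: 53.3 dB
  4000 Hz: 30.1 dB
Formula: STC ~ round(average of TL values)
Sum = 31.9 + 16.1 + 39.3 + 23.1 + 53.3 + 30.1 = 193.8
Average = 193.8 / 6 = 32.3
Rounded: 32

32


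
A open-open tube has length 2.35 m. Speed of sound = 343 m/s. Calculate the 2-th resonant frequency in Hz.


Given values:
  Tube type: open-open, L = 2.35 m, c = 343 m/s, n = 2
Formula: f_n = n * c / (2 * L)
Compute 2 * L = 2 * 2.35 = 4.7
f = 2 * 343 / 4.7
f = 145.96

145.96 Hz


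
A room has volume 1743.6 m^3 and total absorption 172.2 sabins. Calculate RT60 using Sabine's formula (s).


Given values:
  V = 1743.6 m^3
  A = 172.2 sabins
Formula: RT60 = 0.161 * V / A
Numerator: 0.161 * 1743.6 = 280.7196
RT60 = 280.7196 / 172.2 = 1.63

1.63 s


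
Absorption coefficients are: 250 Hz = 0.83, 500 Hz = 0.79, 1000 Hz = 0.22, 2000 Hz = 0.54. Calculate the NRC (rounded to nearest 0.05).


Given values:
  a_250 = 0.83, a_500 = 0.79
  a_1000 = 0.22, a_2000 = 0.54
Formula: NRC = (a250 + a500 + a1000 + a2000) / 4
Sum = 0.83 + 0.79 + 0.22 + 0.54 = 2.38
NRC = 2.38 / 4 = 0.595
Rounded to nearest 0.05: 0.6

0.6


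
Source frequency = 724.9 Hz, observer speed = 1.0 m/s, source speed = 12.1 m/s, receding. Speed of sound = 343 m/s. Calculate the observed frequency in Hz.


Given values:
  f_s = 724.9 Hz, v_o = 1.0 m/s, v_s = 12.1 m/s
  Direction: receding
Formula: f_o = f_s * (c - v_o) / (c + v_s)
Numerator: c - v_o = 343 - 1.0 = 342.0
Denominator: c + v_s = 343 + 12.1 = 355.1
f_o = 724.9 * 342.0 / 355.1 = 698.16

698.16 Hz


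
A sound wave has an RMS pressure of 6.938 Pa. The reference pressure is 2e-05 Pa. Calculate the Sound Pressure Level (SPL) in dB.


Given values:
  p = 6.938 Pa
  p_ref = 2e-05 Pa
Formula: SPL = 20 * log10(p / p_ref)
Compute ratio: p / p_ref = 6.938 / 2e-05 = 346900
Compute log10: log10(346900) = 5.540204
Multiply: SPL = 20 * 5.540204 = 110.8

110.8 dB


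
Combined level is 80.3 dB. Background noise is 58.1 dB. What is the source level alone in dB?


Given values:
  L_total = 80.3 dB, L_bg = 58.1 dB
Formula: L_source = 10 * log10(10^(L_total/10) - 10^(L_bg/10))
Convert to linear:
  10^(80.3/10) = 107151930.5238
  10^(58.1/10) = 645654.229
Difference: 107151930.5238 - 645654.229 = 106506276.2948
L_source = 10 * log10(106506276.2948) = 80.27

80.27 dB


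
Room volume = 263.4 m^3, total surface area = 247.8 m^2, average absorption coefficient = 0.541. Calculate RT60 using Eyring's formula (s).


Given values:
  V = 263.4 m^3, S = 247.8 m^2, alpha = 0.541
Formula: RT60 = 0.161 * V / (-S * ln(1 - alpha))
Compute ln(1 - 0.541) = ln(0.459) = -0.778705
Denominator: -247.8 * -0.778705 = 192.9631
Numerator: 0.161 * 263.4 = 42.4074
RT60 = 42.4074 / 192.9631 = 0.22

0.22 s


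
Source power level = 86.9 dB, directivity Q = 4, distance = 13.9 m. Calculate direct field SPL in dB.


Given values:
  Lw = 86.9 dB, Q = 4, r = 13.9 m
Formula: SPL = Lw + 10 * log10(Q / (4 * pi * r^2))
Compute 4 * pi * r^2 = 4 * pi * 13.9^2 = 2427.9485
Compute Q / denom = 4 / 2427.9485 = 0.00164748
Compute 10 * log10(0.00164748) = -27.8318
SPL = 86.9 + (-27.8318) = 59.07

59.07 dB


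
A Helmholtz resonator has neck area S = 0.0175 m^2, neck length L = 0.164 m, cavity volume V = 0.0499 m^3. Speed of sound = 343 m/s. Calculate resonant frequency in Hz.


Given values:
  S = 0.0175 m^2, L = 0.164 m, V = 0.0499 m^3, c = 343 m/s
Formula: f = (c / (2*pi)) * sqrt(S / (V * L))
Compute V * L = 0.0499 * 0.164 = 0.0081836
Compute S / (V * L) = 0.0175 / 0.0081836 = 2.1384
Compute sqrt(2.1384) = 1.462327
Compute c / (2*pi) = 343 / 6.283185 = 54.590148
f = 54.590148 * 1.462327 = 79.83

79.83 Hz


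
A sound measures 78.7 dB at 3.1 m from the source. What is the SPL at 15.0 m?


Given values:
  SPL1 = 78.7 dB, r1 = 3.1 m, r2 = 15.0 m
Formula: SPL2 = SPL1 - 20 * log10(r2 / r1)
Compute ratio: r2 / r1 = 15.0 / 3.1 = 4.8387
Compute log10: log10(4.8387) = 0.684729
Compute drop: 20 * 0.684729 = 13.6946
SPL2 = 78.7 - 13.6946 = 65.01

65.01 dB


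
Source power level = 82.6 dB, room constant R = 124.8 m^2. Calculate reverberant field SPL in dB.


Given values:
  Lw = 82.6 dB, R = 124.8 m^2
Formula: SPL = Lw + 10 * log10(4 / R)
Compute 4 / R = 4 / 124.8 = 0.032051
Compute 10 * log10(0.032051) = -14.9416
SPL = 82.6 + (-14.9416) = 67.66

67.66 dB


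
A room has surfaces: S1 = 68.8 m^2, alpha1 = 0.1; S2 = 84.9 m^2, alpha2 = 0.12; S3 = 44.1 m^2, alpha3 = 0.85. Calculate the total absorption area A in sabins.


Given surfaces:
  Surface 1: 68.8 * 0.1 = 6.88
  Surface 2: 84.9 * 0.12 = 10.188
  Surface 3: 44.1 * 0.85 = 37.485
Formula: A = sum(Si * alpha_i)
A = 6.88 + 10.188 + 37.485
A = 54.55

54.55 sabins


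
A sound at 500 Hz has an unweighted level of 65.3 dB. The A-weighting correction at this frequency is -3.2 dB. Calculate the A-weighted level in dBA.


Given values:
  SPL = 65.3 dB
  A-weighting at 500 Hz = -3.2 dB
Formula: L_A = SPL + A_weight
L_A = 65.3 + (-3.2)
L_A = 62.1

62.1 dBA


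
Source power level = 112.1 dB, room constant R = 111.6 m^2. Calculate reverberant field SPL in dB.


Given values:
  Lw = 112.1 dB, R = 111.6 m^2
Formula: SPL = Lw + 10 * log10(4 / R)
Compute 4 / R = 4 / 111.6 = 0.035842
Compute 10 * log10(0.035842) = -14.4561
SPL = 112.1 + (-14.4561) = 97.64

97.64 dB


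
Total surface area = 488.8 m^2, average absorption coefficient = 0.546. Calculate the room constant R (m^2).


Given values:
  S = 488.8 m^2, alpha = 0.546
Formula: R = S * alpha / (1 - alpha)
Numerator: 488.8 * 0.546 = 266.8848
Denominator: 1 - 0.546 = 0.454
R = 266.8848 / 0.454 = 587.85

587.85 m^2


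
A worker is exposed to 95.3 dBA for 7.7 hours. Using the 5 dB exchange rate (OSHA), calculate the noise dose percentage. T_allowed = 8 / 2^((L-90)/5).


Given values:
  L = 95.3 dBA, T = 7.7 hours
Formula: T_allowed = 8 / 2^((L - 90) / 5)
Compute exponent: (95.3 - 90) / 5 = 1.06
Compute 2^(1.06) = 2.084932
T_allowed = 8 / 2.084932 = 3.837056 hours
Dose = (T / T_allowed) * 100
Dose = (7.7 / 3.837056) * 100 = 200.67

200.67 %


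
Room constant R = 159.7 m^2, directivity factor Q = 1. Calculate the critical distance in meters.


Given values:
  R = 159.7 m^2, Q = 1
Formula: d_c = 0.141 * sqrt(Q * R)
Compute Q * R = 1 * 159.7 = 159.7
Compute sqrt(159.7) = 12.6372
d_c = 0.141 * 12.6372 = 1.782

1.782 m


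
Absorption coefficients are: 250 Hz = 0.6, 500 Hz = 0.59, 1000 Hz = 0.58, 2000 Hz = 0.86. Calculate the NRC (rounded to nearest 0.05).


Given values:
  a_250 = 0.6, a_500 = 0.59
  a_1000 = 0.58, a_2000 = 0.86
Formula: NRC = (a250 + a500 + a1000 + a2000) / 4
Sum = 0.6 + 0.59 + 0.58 + 0.86 = 2.63
NRC = 2.63 / 4 = 0.6575
Rounded to nearest 0.05: 0.65

0.65


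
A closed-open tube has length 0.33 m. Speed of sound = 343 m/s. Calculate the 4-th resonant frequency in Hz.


Given values:
  Tube type: closed-open, L = 0.33 m, c = 343 m/s, n = 4
Formula: f_n = (2n - 1) * c / (4 * L)
Compute 2n - 1 = 2*4 - 1 = 7
Compute 4 * L = 4 * 0.33 = 1.32
f = 7 * 343 / 1.32
f = 1818.94

1818.94 Hz


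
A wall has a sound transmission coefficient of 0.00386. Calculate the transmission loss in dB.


Given values:
  tau = 0.00386
Formula: TL = 10 * log10(1 / tau)
Compute 1 / tau = 1 / 0.00386 = 259.0674
Compute log10(259.0674) = 2.413413
TL = 10 * 2.413413 = 24.13

24.13 dB


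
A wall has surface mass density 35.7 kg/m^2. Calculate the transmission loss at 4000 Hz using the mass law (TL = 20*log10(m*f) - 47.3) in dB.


Given values:
  m = 35.7 kg/m^2, f = 4000 Hz
Formula: TL = 20 * log10(m * f) - 47.3
Compute m * f = 35.7 * 4000 = 142800.0
Compute log10(142800.0) = 5.154728
Compute 20 * 5.154728 = 103.0946
TL = 103.0946 - 47.3 = 55.79

55.79 dB


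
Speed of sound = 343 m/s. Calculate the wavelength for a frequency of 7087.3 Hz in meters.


Given values:
  c = 343 m/s, f = 7087.3 Hz
Formula: lambda = c / f
lambda = 343 / 7087.3
lambda = 0.0484

0.0484 m


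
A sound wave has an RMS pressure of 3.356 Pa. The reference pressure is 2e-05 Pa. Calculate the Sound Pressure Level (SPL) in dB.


Given values:
  p = 3.356 Pa
  p_ref = 2e-05 Pa
Formula: SPL = 20 * log10(p / p_ref)
Compute ratio: p / p_ref = 3.356 / 2e-05 = 167800
Compute log10: log10(167800) = 5.224792
Multiply: SPL = 20 * 5.224792 = 104.5

104.5 dB


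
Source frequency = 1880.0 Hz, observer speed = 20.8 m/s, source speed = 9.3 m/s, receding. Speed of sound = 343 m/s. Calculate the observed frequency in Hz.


Given values:
  f_s = 1880.0 Hz, v_o = 20.8 m/s, v_s = 9.3 m/s
  Direction: receding
Formula: f_o = f_s * (c - v_o) / (c + v_s)
Numerator: c - v_o = 343 - 20.8 = 322.2
Denominator: c + v_s = 343 + 9.3 = 352.3
f_o = 1880.0 * 322.2 / 352.3 = 1719.38

1719.38 Hz


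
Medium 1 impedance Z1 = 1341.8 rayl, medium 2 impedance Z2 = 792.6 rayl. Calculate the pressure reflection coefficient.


Given values:
  Z1 = 1341.8 rayl, Z2 = 792.6 rayl
Formula: R = (Z2 - Z1) / (Z2 + Z1)
Numerator: Z2 - Z1 = 792.6 - 1341.8 = -549.2
Denominator: Z2 + Z1 = 792.6 + 1341.8 = 2134.4
R = -549.2 / 2134.4 = -0.2573

-0.2573


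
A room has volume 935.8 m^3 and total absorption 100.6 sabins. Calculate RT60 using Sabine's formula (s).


Given values:
  V = 935.8 m^3
  A = 100.6 sabins
Formula: RT60 = 0.161 * V / A
Numerator: 0.161 * 935.8 = 150.6638
RT60 = 150.6638 / 100.6 = 1.498

1.498 s


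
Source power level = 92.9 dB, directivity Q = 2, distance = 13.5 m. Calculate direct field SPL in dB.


Given values:
  Lw = 92.9 dB, Q = 2, r = 13.5 m
Formula: SPL = Lw + 10 * log10(Q / (4 * pi * r^2))
Compute 4 * pi * r^2 = 4 * pi * 13.5^2 = 2290.221
Compute Q / denom = 2 / 2290.221 = 0.00087328
Compute 10 * log10(0.00087328) = -30.5885
SPL = 92.9 + (-30.5885) = 62.31

62.31 dB


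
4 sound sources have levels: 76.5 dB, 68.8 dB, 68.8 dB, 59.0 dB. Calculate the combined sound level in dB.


Formula: L_total = 10 * log10( sum(10^(Li/10)) )
  Source 1: 10^(76.5/10) = 44668359.2151
  Source 2: 10^(68.8/10) = 7585775.7503
  Source 3: 10^(68.8/10) = 7585775.7503
  Source 4: 10^(59.0/10) = 794328.2347
Sum of linear values = 60634238.9504
L_total = 10 * log10(60634238.9504) = 77.83

77.83 dB


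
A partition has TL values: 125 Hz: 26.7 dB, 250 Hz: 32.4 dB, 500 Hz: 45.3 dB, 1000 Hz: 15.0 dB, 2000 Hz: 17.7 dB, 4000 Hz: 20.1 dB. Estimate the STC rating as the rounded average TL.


Given TL values at each frequency:
  125 Hz: 26.7 dB
  250 Hz: 32.4 dB
  500 Hz: 45.3 dB
  1000 Hz: 15.0 dB
  2000 Hz: 17.7 dB
  4000 Hz: 20.1 dB
Formula: STC ~ round(average of TL values)
Sum = 26.7 + 32.4 + 45.3 + 15.0 + 17.7 + 20.1 = 157.2
Average = 157.2 / 6 = 26.2
Rounded: 26

26


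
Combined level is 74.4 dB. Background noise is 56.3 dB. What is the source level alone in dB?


Given values:
  L_total = 74.4 dB, L_bg = 56.3 dB
Formula: L_source = 10 * log10(10^(L_total/10) - 10^(L_bg/10))
Convert to linear:
  10^(74.4/10) = 27542287.0334
  10^(56.3/10) = 426579.5188
Difference: 27542287.0334 - 426579.5188 = 27115707.5146
L_source = 10 * log10(27115707.5146) = 74.33

74.33 dB


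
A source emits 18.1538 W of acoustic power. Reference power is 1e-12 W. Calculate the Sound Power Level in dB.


Given values:
  W = 18.1538 W
  W_ref = 1e-12 W
Formula: SWL = 10 * log10(W / W_ref)
Compute ratio: W / W_ref = 18153800000000
Compute log10: log10(18153800000000) = 13.258968
Multiply: SWL = 10 * 13.258968 = 132.59

132.59 dB


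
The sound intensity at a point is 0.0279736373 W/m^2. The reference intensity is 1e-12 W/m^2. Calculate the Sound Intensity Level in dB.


Given values:
  I = 0.0279736373 W/m^2
  I_ref = 1e-12 W/m^2
Formula: SIL = 10 * log10(I / I_ref)
Compute ratio: I / I_ref = 27973637300
Compute log10: log10(27973637300) = 10.446749
Multiply: SIL = 10 * 10.446749 = 104.47

104.47 dB


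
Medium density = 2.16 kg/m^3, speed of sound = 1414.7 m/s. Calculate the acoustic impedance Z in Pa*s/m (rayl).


Given values:
  rho = 2.16 kg/m^3
  c = 1414.7 m/s
Formula: Z = rho * c
Z = 2.16 * 1414.7
Z = 3055.75

3055.75 rayl


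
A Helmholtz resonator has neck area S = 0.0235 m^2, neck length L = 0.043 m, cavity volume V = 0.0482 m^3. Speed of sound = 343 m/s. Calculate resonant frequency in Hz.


Given values:
  S = 0.0235 m^2, L = 0.043 m, V = 0.0482 m^3, c = 343 m/s
Formula: f = (c / (2*pi)) * sqrt(S / (V * L))
Compute V * L = 0.0482 * 0.043 = 0.0020726
Compute S / (V * L) = 0.0235 / 0.0020726 = 11.3384
Compute sqrt(11.3384) = 3.367254
Compute c / (2*pi) = 343 / 6.283185 = 54.590148
f = 54.590148 * 3.367254 = 183.82

183.82 Hz


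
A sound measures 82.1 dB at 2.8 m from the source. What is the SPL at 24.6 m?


Given values:
  SPL1 = 82.1 dB, r1 = 2.8 m, r2 = 24.6 m
Formula: SPL2 = SPL1 - 20 * log10(r2 / r1)
Compute ratio: r2 / r1 = 24.6 / 2.8 = 8.7857
Compute log10: log10(8.7857) = 0.943776
Compute drop: 20 * 0.943776 = 18.8755
SPL2 = 82.1 - 18.8755 = 63.22

63.22 dB


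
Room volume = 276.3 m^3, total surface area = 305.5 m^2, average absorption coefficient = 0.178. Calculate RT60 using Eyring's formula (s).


Given values:
  V = 276.3 m^3, S = 305.5 m^2, alpha = 0.178
Formula: RT60 = 0.161 * V / (-S * ln(1 - alpha))
Compute ln(1 - 0.178) = ln(0.822) = -0.196015
Denominator: -305.5 * -0.196015 = 59.8826
Numerator: 0.161 * 276.3 = 44.4843
RT60 = 44.4843 / 59.8826 = 0.743

0.743 s


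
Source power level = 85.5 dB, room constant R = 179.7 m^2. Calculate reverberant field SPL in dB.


Given values:
  Lw = 85.5 dB, R = 179.7 m^2
Formula: SPL = Lw + 10 * log10(4 / R)
Compute 4 / R = 4 / 179.7 = 0.022259
Compute 10 * log10(0.022259) = -16.5249
SPL = 85.5 + (-16.5249) = 68.98

68.98 dB


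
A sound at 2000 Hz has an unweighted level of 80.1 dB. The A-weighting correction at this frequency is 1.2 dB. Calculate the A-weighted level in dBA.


Given values:
  SPL = 80.1 dB
  A-weighting at 2000 Hz = 1.2 dB
Formula: L_A = SPL + A_weight
L_A = 80.1 + (1.2)
L_A = 81.3

81.3 dBA


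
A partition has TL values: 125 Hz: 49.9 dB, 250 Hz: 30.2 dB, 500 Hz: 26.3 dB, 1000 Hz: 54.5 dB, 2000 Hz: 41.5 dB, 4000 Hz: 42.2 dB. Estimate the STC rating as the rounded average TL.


Given TL values at each frequency:
  125 Hz: 49.9 dB
  250 Hz: 30.2 dB
  500 Hz: 26.3 dB
  1000 Hz: 54.5 dB
  2000 Hz: 41.5 dB
  4000 Hz: 42.2 dB
Formula: STC ~ round(average of TL values)
Sum = 49.9 + 30.2 + 26.3 + 54.5 + 41.5 + 42.2 = 244.6
Average = 244.6 / 6 = 40.77
Rounded: 41

41


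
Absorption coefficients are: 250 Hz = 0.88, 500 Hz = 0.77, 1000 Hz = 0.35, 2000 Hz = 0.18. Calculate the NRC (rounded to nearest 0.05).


Given values:
  a_250 = 0.88, a_500 = 0.77
  a_1000 = 0.35, a_2000 = 0.18
Formula: NRC = (a250 + a500 + a1000 + a2000) / 4
Sum = 0.88 + 0.77 + 0.35 + 0.18 = 2.18
NRC = 2.18 / 4 = 0.545
Rounded to nearest 0.05: 0.55

0.55


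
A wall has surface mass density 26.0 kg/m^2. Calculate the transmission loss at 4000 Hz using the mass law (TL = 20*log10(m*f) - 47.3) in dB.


Given values:
  m = 26.0 kg/m^2, f = 4000 Hz
Formula: TL = 20 * log10(m * f) - 47.3
Compute m * f = 26.0 * 4000 = 104000.0
Compute log10(104000.0) = 5.017033
Compute 20 * 5.017033 = 100.3407
TL = 100.3407 - 47.3 = 53.04

53.04 dB


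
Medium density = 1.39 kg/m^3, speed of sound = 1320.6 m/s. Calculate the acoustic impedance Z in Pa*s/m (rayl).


Given values:
  rho = 1.39 kg/m^3
  c = 1320.6 m/s
Formula: Z = rho * c
Z = 1.39 * 1320.6
Z = 1835.63

1835.63 rayl


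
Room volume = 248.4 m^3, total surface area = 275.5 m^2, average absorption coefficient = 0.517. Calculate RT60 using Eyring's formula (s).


Given values:
  V = 248.4 m^3, S = 275.5 m^2, alpha = 0.517
Formula: RT60 = 0.161 * V / (-S * ln(1 - alpha))
Compute ln(1 - 0.517) = ln(0.483) = -0.727739
Denominator: -275.5 * -0.727739 = 200.4921
Numerator: 0.161 * 248.4 = 39.9924
RT60 = 39.9924 / 200.4921 = 0.199

0.199 s


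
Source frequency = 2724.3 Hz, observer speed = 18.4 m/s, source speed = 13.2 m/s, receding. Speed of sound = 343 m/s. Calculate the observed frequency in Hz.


Given values:
  f_s = 2724.3 Hz, v_o = 18.4 m/s, v_s = 13.2 m/s
  Direction: receding
Formula: f_o = f_s * (c - v_o) / (c + v_s)
Numerator: c - v_o = 343 - 18.4 = 324.6
Denominator: c + v_s = 343 + 13.2 = 356.2
f_o = 2724.3 * 324.6 / 356.2 = 2482.62

2482.62 Hz


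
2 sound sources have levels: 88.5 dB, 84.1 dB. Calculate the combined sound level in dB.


Formula: L_total = 10 * log10( sum(10^(Li/10)) )
  Source 1: 10^(88.5/10) = 707945784.3841
  Source 2: 10^(84.1/10) = 257039578.2769
Sum of linear values = 964985362.661
L_total = 10 * log10(964985362.661) = 89.85

89.85 dB


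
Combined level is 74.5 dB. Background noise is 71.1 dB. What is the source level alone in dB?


Given values:
  L_total = 74.5 dB, L_bg = 71.1 dB
Formula: L_source = 10 * log10(10^(L_total/10) - 10^(L_bg/10))
Convert to linear:
  10^(74.5/10) = 28183829.3126
  10^(71.1/10) = 12882495.5169
Difference: 28183829.3126 - 12882495.5169 = 15301333.7957
L_source = 10 * log10(15301333.7957) = 71.85

71.85 dB


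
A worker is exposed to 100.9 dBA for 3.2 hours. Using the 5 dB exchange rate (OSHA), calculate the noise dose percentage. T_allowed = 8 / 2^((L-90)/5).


Given values:
  L = 100.9 dBA, T = 3.2 hours
Formula: T_allowed = 8 / 2^((L - 90) / 5)
Compute exponent: (100.9 - 90) / 5 = 2.18
Compute 2^(2.18) = 4.531536
T_allowed = 8 / 4.531536 = 1.765406 hours
Dose = (T / T_allowed) * 100
Dose = (3.2 / 1.765406) * 100 = 181.26

181.26 %


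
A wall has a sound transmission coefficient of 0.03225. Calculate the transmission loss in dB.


Given values:
  tau = 0.03225
Formula: TL = 10 * log10(1 / tau)
Compute 1 / tau = 1 / 0.03225 = 31.0078
Compute log10(31.0078) = 1.491471
TL = 10 * 1.491471 = 14.91

14.91 dB
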